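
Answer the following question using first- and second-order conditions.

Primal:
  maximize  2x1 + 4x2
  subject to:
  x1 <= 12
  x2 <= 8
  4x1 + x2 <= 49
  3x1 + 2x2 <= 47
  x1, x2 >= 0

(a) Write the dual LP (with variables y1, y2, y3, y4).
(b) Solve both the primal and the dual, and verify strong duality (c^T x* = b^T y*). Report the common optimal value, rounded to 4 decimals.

The standard primal-dual pair for 'max c^T x s.t. A x <= b, x >= 0' is:
  Dual:  min b^T y  s.t.  A^T y >= c,  y >= 0.

So the dual LP is:
  minimize  12y1 + 8y2 + 49y3 + 47y4
  subject to:
    y1 + 4y3 + 3y4 >= 2
    y2 + y3 + 2y4 >= 4
    y1, y2, y3, y4 >= 0

Solving the primal: x* = (10.25, 8).
  primal value c^T x* = 52.5.
Solving the dual: y* = (0, 3.5, 0.5, 0).
  dual value b^T y* = 52.5.
Strong duality: c^T x* = b^T y*. Confirmed.

52.5


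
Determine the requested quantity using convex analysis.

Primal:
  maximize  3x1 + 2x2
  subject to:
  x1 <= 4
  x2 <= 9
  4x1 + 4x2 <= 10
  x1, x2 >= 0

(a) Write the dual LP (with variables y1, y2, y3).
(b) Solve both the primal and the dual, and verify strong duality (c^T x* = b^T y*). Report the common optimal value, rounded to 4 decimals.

The standard primal-dual pair for 'max c^T x s.t. A x <= b, x >= 0' is:
  Dual:  min b^T y  s.t.  A^T y >= c,  y >= 0.

So the dual LP is:
  minimize  4y1 + 9y2 + 10y3
  subject to:
    y1 + 4y3 >= 3
    y2 + 4y3 >= 2
    y1, y2, y3 >= 0

Solving the primal: x* = (2.5, 0).
  primal value c^T x* = 7.5.
Solving the dual: y* = (0, 0, 0.75).
  dual value b^T y* = 7.5.
Strong duality: c^T x* = b^T y*. Confirmed.

7.5


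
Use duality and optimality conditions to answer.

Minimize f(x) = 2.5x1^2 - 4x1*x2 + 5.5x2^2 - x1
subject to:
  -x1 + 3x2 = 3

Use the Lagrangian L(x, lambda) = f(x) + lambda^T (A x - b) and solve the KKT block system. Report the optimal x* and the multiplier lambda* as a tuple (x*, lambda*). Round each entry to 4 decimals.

Form the Lagrangian:
  L(x, lambda) = (1/2) x^T Q x + c^T x + lambda^T (A x - b)
Stationarity (grad_x L = 0): Q x + c + A^T lambda = 0.
Primal feasibility: A x = b.

This gives the KKT block system:
  [ Q   A^T ] [ x     ]   [-c ]
  [ A    0  ] [ lambda ] = [ b ]

Solving the linear system:
  x*      = (0.375, 1.125)
  lambda* = (-3.625)
  f(x*)   = 5.25

x* = (0.375, 1.125), lambda* = (-3.625)


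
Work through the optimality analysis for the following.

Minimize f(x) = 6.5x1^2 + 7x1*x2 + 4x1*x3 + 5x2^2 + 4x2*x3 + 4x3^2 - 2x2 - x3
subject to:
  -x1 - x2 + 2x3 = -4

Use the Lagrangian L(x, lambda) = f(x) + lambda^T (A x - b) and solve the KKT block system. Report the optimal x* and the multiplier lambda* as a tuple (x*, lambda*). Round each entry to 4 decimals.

Form the Lagrangian:
  L(x, lambda) = (1/2) x^T Q x + c^T x + lambda^T (A x - b)
Stationarity (grad_x L = 0): Q x + c + A^T lambda = 0.
Primal feasibility: A x = b.

This gives the KKT block system:
  [ Q   A^T ] [ x     ]   [-c ]
  [ A    0  ] [ lambda ] = [ b ]

Solving the linear system:
  x*      = (0.1741, 1.0148, -1.4056)
  lambda* = (3.7444)
  f(x*)   = 7.1769

x* = (0.1741, 1.0148, -1.4056), lambda* = (3.7444)


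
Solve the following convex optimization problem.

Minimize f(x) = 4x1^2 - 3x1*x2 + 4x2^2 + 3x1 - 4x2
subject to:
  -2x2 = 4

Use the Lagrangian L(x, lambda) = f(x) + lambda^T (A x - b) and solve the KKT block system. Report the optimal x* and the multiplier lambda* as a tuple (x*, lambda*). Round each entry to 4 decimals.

Form the Lagrangian:
  L(x, lambda) = (1/2) x^T Q x + c^T x + lambda^T (A x - b)
Stationarity (grad_x L = 0): Q x + c + A^T lambda = 0.
Primal feasibility: A x = b.

This gives the KKT block system:
  [ Q   A^T ] [ x     ]   [-c ]
  [ A    0  ] [ lambda ] = [ b ]

Solving the linear system:
  x*      = (-1.125, -2)
  lambda* = (-8.3125)
  f(x*)   = 18.9375

x* = (-1.125, -2), lambda* = (-8.3125)


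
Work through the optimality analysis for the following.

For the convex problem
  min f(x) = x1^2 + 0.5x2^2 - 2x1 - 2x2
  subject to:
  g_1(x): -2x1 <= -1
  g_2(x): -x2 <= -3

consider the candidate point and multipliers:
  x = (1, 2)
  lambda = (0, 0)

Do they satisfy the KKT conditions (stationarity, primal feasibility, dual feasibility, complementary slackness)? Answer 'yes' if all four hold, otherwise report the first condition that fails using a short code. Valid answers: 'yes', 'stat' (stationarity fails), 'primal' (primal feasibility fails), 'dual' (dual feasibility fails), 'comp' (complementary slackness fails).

Gradient of f: grad f(x) = Q x + c = (0, 0)
Constraint values g_i(x) = a_i^T x - b_i:
  g_1((1, 2)) = -1
  g_2((1, 2)) = 1
Stationarity residual: grad f(x) + sum_i lambda_i a_i = (0, 0)
  -> stationarity OK
Primal feasibility (all g_i <= 0): FAILS
Dual feasibility (all lambda_i >= 0): OK
Complementary slackness (lambda_i * g_i(x) = 0 for all i): OK

Verdict: the first failing condition is primal_feasibility -> primal.

primal


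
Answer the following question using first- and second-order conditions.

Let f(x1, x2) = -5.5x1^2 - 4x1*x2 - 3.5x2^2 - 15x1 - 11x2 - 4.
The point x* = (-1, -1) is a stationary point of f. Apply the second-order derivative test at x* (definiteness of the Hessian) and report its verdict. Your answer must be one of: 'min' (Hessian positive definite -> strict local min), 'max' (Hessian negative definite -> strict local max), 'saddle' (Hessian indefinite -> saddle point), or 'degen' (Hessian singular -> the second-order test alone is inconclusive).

Compute the Hessian H = grad^2 f:
  H = [[-11, -4], [-4, -7]]
Verify stationarity: grad f(x*) = H x* + g = (0, 0).
Eigenvalues of H: -13.4721, -4.5279.
Both eigenvalues < 0, so H is negative definite -> x* is a strict local max.

max


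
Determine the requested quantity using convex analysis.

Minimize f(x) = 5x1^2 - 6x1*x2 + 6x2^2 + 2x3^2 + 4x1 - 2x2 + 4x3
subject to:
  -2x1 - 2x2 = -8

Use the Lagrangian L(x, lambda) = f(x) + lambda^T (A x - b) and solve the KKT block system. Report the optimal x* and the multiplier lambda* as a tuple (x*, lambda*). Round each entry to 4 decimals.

Form the Lagrangian:
  L(x, lambda) = (1/2) x^T Q x + c^T x + lambda^T (A x - b)
Stationarity (grad_x L = 0): Q x + c + A^T lambda = 0.
Primal feasibility: A x = b.

This gives the KKT block system:
  [ Q   A^T ] [ x     ]   [-c ]
  [ A    0  ] [ lambda ] = [ b ]

Solving the linear system:
  x*      = (1.9412, 2.0588, -1)
  lambda* = (5.5294)
  f(x*)   = 21.9412

x* = (1.9412, 2.0588, -1), lambda* = (5.5294)


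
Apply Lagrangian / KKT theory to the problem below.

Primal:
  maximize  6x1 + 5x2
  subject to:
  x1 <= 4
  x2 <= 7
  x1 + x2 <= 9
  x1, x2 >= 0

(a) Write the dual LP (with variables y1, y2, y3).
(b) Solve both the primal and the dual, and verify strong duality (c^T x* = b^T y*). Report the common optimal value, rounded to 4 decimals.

The standard primal-dual pair for 'max c^T x s.t. A x <= b, x >= 0' is:
  Dual:  min b^T y  s.t.  A^T y >= c,  y >= 0.

So the dual LP is:
  minimize  4y1 + 7y2 + 9y3
  subject to:
    y1 + y3 >= 6
    y2 + y3 >= 5
    y1, y2, y3 >= 0

Solving the primal: x* = (4, 5).
  primal value c^T x* = 49.
Solving the dual: y* = (1, 0, 5).
  dual value b^T y* = 49.
Strong duality: c^T x* = b^T y*. Confirmed.

49


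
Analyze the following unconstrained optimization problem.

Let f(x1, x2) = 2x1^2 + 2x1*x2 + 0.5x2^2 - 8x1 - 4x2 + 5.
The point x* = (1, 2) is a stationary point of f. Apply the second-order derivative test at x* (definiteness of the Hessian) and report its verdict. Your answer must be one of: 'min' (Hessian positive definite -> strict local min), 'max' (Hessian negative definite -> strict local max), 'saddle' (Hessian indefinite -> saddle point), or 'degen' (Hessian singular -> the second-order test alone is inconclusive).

Compute the Hessian H = grad^2 f:
  H = [[4, 2], [2, 1]]
Verify stationarity: grad f(x*) = H x* + g = (0, 0).
Eigenvalues of H: 0, 5.
H has a zero eigenvalue (singular; positive semidefinite but not definite), so H is neither positive definite, negative definite, nor indefinite. The second-order test alone is inconclusive -> degen.
(Indeed, f is constant along the null direction of H through x*, so x* is not a strict local extremum.)

degen


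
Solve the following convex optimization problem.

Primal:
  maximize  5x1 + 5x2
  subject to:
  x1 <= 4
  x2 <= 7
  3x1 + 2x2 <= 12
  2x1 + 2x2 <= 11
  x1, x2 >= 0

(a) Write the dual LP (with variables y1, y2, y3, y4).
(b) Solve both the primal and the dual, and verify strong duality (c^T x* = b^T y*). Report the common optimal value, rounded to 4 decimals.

The standard primal-dual pair for 'max c^T x s.t. A x <= b, x >= 0' is:
  Dual:  min b^T y  s.t.  A^T y >= c,  y >= 0.

So the dual LP is:
  minimize  4y1 + 7y2 + 12y3 + 11y4
  subject to:
    y1 + 3y3 + 2y4 >= 5
    y2 + 2y3 + 2y4 >= 5
    y1, y2, y3, y4 >= 0

Solving the primal: x* = (1, 4.5).
  primal value c^T x* = 27.5.
Solving the dual: y* = (0, 0, 0, 2.5).
  dual value b^T y* = 27.5.
Strong duality: c^T x* = b^T y*. Confirmed.

27.5


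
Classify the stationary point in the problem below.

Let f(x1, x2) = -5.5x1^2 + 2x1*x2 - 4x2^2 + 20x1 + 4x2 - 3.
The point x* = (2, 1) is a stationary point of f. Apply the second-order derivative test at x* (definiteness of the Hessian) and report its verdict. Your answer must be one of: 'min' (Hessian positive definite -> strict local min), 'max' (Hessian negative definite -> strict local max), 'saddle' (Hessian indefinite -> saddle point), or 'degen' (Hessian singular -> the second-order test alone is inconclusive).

Compute the Hessian H = grad^2 f:
  H = [[-11, 2], [2, -8]]
Verify stationarity: grad f(x*) = H x* + g = (0, 0).
Eigenvalues of H: -12, -7.
Both eigenvalues < 0, so H is negative definite -> x* is a strict local max.

max


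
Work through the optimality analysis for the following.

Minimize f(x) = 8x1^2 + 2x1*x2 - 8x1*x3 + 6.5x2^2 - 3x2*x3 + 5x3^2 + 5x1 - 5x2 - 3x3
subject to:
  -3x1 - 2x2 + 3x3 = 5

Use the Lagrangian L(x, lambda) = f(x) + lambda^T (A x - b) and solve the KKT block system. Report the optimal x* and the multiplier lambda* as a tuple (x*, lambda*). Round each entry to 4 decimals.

Form the Lagrangian:
  L(x, lambda) = (1/2) x^T Q x + c^T x + lambda^T (A x - b)
Stationarity (grad_x L = 0): Q x + c + A^T lambda = 0.
Primal feasibility: A x = b.

This gives the KKT block system:
  [ Q   A^T ] [ x     ]   [-c ]
  [ A    0  ] [ lambda ] = [ b ]

Solving the linear system:
  x*      = (-0.536, 0.0794, 1.1836)
  lambda* = (-4.2953)
  f(x*)   = 7.4243

x* = (-0.536, 0.0794, 1.1836), lambda* = (-4.2953)


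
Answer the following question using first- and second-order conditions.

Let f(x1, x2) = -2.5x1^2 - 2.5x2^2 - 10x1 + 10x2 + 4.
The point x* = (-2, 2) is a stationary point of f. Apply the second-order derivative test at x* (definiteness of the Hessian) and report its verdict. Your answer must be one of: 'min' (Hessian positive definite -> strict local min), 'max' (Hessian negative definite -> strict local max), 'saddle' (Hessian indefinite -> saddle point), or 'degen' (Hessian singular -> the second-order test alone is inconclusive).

Compute the Hessian H = grad^2 f:
  H = [[-5, 0], [0, -5]]
Verify stationarity: grad f(x*) = H x* + g = (0, 0).
Eigenvalues of H: -5, -5.
Both eigenvalues < 0, so H is negative definite -> x* is a strict local max.

max


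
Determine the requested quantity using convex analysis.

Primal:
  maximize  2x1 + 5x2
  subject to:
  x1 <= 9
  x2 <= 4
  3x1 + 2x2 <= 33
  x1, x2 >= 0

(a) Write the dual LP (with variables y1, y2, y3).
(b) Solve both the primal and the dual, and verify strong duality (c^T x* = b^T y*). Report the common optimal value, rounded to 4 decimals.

The standard primal-dual pair for 'max c^T x s.t. A x <= b, x >= 0' is:
  Dual:  min b^T y  s.t.  A^T y >= c,  y >= 0.

So the dual LP is:
  minimize  9y1 + 4y2 + 33y3
  subject to:
    y1 + 3y3 >= 2
    y2 + 2y3 >= 5
    y1, y2, y3 >= 0

Solving the primal: x* = (8.3333, 4).
  primal value c^T x* = 36.6667.
Solving the dual: y* = (0, 3.6667, 0.6667).
  dual value b^T y* = 36.6667.
Strong duality: c^T x* = b^T y*. Confirmed.

36.6667


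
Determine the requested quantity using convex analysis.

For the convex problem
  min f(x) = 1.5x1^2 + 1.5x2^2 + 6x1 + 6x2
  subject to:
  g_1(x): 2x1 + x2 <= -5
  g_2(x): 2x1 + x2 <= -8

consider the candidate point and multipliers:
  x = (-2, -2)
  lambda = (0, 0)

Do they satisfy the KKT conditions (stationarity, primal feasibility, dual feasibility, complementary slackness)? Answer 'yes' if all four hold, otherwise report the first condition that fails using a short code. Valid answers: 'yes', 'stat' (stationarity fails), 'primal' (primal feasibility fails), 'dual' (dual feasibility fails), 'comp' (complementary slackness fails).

Gradient of f: grad f(x) = Q x + c = (0, 0)
Constraint values g_i(x) = a_i^T x - b_i:
  g_1((-2, -2)) = -1
  g_2((-2, -2)) = 2
Stationarity residual: grad f(x) + sum_i lambda_i a_i = (0, 0)
  -> stationarity OK
Primal feasibility (all g_i <= 0): FAILS
Dual feasibility (all lambda_i >= 0): OK
Complementary slackness (lambda_i * g_i(x) = 0 for all i): OK

Verdict: the first failing condition is primal_feasibility -> primal.

primal


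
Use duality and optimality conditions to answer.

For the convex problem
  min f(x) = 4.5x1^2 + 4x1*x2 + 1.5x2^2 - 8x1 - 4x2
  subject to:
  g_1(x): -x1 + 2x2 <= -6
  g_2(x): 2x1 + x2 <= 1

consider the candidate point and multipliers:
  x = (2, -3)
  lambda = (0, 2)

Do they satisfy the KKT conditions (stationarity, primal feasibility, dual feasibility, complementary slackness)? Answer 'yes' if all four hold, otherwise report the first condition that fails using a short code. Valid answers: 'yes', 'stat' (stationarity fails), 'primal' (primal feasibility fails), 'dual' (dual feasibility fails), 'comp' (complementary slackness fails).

Gradient of f: grad f(x) = Q x + c = (-2, -5)
Constraint values g_i(x) = a_i^T x - b_i:
  g_1((2, -3)) = -2
  g_2((2, -3)) = 0
Stationarity residual: grad f(x) + sum_i lambda_i a_i = (2, -3)
  -> stationarity FAILS
Primal feasibility (all g_i <= 0): OK
Dual feasibility (all lambda_i >= 0): OK
Complementary slackness (lambda_i * g_i(x) = 0 for all i): OK

Verdict: the first failing condition is stationarity -> stat.

stat


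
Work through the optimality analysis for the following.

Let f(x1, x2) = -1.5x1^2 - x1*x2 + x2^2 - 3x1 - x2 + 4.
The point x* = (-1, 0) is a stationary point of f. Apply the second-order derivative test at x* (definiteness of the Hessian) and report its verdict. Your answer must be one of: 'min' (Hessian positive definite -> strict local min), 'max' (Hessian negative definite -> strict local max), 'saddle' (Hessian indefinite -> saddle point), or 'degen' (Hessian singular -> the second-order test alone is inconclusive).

Compute the Hessian H = grad^2 f:
  H = [[-3, -1], [-1, 2]]
Verify stationarity: grad f(x*) = H x* + g = (0, 0).
Eigenvalues of H: -3.1926, 2.1926.
Eigenvalues have mixed signs, so H is indefinite -> x* is a saddle point.

saddle


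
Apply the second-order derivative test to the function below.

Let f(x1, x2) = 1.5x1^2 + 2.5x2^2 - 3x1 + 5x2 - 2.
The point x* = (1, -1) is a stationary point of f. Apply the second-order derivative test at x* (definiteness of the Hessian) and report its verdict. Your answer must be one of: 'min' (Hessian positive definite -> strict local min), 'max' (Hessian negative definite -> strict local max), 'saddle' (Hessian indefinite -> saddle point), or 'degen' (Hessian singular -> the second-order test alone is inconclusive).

Compute the Hessian H = grad^2 f:
  H = [[3, 0], [0, 5]]
Verify stationarity: grad f(x*) = H x* + g = (0, 0).
Eigenvalues of H: 3, 5.
Both eigenvalues > 0, so H is positive definite -> x* is a strict local min.

min


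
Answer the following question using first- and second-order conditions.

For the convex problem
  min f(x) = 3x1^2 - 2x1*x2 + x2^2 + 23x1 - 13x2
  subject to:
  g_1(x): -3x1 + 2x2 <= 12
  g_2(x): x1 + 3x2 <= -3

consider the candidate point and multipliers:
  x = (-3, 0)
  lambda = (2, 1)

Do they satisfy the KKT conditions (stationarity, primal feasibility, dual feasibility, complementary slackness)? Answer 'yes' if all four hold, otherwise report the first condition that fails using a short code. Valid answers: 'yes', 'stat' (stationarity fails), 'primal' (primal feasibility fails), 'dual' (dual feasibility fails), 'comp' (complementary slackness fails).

Gradient of f: grad f(x) = Q x + c = (5, -7)
Constraint values g_i(x) = a_i^T x - b_i:
  g_1((-3, 0)) = -3
  g_2((-3, 0)) = 0
Stationarity residual: grad f(x) + sum_i lambda_i a_i = (0, 0)
  -> stationarity OK
Primal feasibility (all g_i <= 0): OK
Dual feasibility (all lambda_i >= 0): OK
Complementary slackness (lambda_i * g_i(x) = 0 for all i): FAILS

Verdict: the first failing condition is complementary_slackness -> comp.

comp


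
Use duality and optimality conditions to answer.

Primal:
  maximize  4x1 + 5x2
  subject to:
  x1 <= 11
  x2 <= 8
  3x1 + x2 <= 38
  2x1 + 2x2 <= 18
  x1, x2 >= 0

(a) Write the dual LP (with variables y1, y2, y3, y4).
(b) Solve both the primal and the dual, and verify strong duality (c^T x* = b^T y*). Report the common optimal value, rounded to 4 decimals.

The standard primal-dual pair for 'max c^T x s.t. A x <= b, x >= 0' is:
  Dual:  min b^T y  s.t.  A^T y >= c,  y >= 0.

So the dual LP is:
  minimize  11y1 + 8y2 + 38y3 + 18y4
  subject to:
    y1 + 3y3 + 2y4 >= 4
    y2 + y3 + 2y4 >= 5
    y1, y2, y3, y4 >= 0

Solving the primal: x* = (1, 8).
  primal value c^T x* = 44.
Solving the dual: y* = (0, 1, 0, 2).
  dual value b^T y* = 44.
Strong duality: c^T x* = b^T y*. Confirmed.

44


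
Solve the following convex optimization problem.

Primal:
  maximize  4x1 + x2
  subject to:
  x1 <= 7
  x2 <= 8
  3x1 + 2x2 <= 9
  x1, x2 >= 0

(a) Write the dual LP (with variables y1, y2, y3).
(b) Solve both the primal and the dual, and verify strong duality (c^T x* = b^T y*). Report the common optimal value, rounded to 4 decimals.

The standard primal-dual pair for 'max c^T x s.t. A x <= b, x >= 0' is:
  Dual:  min b^T y  s.t.  A^T y >= c,  y >= 0.

So the dual LP is:
  minimize  7y1 + 8y2 + 9y3
  subject to:
    y1 + 3y3 >= 4
    y2 + 2y3 >= 1
    y1, y2, y3 >= 0

Solving the primal: x* = (3, 0).
  primal value c^T x* = 12.
Solving the dual: y* = (0, 0, 1.3333).
  dual value b^T y* = 12.
Strong duality: c^T x* = b^T y*. Confirmed.

12


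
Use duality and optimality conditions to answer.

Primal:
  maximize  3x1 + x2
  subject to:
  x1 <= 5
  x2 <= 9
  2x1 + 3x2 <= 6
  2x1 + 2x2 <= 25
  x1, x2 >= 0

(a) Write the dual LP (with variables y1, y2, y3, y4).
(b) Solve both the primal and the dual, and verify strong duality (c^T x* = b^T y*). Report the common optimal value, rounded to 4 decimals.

The standard primal-dual pair for 'max c^T x s.t. A x <= b, x >= 0' is:
  Dual:  min b^T y  s.t.  A^T y >= c,  y >= 0.

So the dual LP is:
  minimize  5y1 + 9y2 + 6y3 + 25y4
  subject to:
    y1 + 2y3 + 2y4 >= 3
    y2 + 3y3 + 2y4 >= 1
    y1, y2, y3, y4 >= 0

Solving the primal: x* = (3, 0).
  primal value c^T x* = 9.
Solving the dual: y* = (0, 0, 1.5, 0).
  dual value b^T y* = 9.
Strong duality: c^T x* = b^T y*. Confirmed.

9


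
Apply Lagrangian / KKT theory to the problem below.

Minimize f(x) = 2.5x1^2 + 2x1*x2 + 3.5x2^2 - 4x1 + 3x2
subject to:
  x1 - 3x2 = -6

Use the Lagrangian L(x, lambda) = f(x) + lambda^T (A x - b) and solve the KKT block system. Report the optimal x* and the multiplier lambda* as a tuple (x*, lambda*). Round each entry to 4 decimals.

Form the Lagrangian:
  L(x, lambda) = (1/2) x^T Q x + c^T x + lambda^T (A x - b)
Stationarity (grad_x L = 0): Q x + c + A^T lambda = 0.
Primal feasibility: A x = b.

This gives the KKT block system:
  [ Q   A^T ] [ x     ]   [-c ]
  [ A    0  ] [ lambda ] = [ b ]

Solving the linear system:
  x*      = (-0.7969, 1.7344)
  lambda* = (4.5156)
  f(x*)   = 17.7422

x* = (-0.7969, 1.7344), lambda* = (4.5156)


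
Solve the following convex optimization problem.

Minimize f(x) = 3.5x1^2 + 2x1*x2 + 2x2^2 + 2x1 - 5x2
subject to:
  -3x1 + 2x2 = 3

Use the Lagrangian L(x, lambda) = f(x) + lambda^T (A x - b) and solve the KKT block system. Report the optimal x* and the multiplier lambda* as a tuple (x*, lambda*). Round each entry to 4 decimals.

Form the Lagrangian:
  L(x, lambda) = (1/2) x^T Q x + c^T x + lambda^T (A x - b)
Stationarity (grad_x L = 0): Q x + c + A^T lambda = 0.
Primal feasibility: A x = b.

This gives the KKT block system:
  [ Q   A^T ] [ x     ]   [-c ]
  [ A    0  ] [ lambda ] = [ b ]

Solving the linear system:
  x*      = (-0.2955, 1.0568)
  lambda* = (0.6818)
  f(x*)   = -3.9602

x* = (-0.2955, 1.0568), lambda* = (0.6818)


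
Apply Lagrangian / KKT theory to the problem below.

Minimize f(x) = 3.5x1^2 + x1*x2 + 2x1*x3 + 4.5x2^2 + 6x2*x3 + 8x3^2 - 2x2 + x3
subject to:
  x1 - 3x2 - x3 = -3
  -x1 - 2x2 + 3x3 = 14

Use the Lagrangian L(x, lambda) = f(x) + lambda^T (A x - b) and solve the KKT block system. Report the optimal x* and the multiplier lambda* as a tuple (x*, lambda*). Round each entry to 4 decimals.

Form the Lagrangian:
  L(x, lambda) = (1/2) x^T Q x + c^T x + lambda^T (A x - b)
Stationarity (grad_x L = 0): Q x + c + A^T lambda = 0.
Primal feasibility: A x = b.

This gives the KKT block system:
  [ Q   A^T ] [ x     ]   [-c ]
  [ A    0  ] [ lambda ] = [ b ]

Solving the linear system:
  x*      = (-3.1122, -1.0204, 2.949)
  lambda* = (7.4427, -9.4649)
  f(x*)   = 79.9133

x* = (-3.1122, -1.0204, 2.949), lambda* = (7.4427, -9.4649)


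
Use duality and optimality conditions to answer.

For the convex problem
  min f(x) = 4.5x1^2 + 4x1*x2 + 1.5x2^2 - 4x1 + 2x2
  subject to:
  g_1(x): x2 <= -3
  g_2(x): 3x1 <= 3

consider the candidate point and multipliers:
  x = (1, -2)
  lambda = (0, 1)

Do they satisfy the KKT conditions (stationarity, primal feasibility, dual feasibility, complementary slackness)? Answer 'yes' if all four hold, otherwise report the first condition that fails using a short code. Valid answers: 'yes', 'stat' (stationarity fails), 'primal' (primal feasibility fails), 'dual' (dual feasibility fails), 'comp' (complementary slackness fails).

Gradient of f: grad f(x) = Q x + c = (-3, 0)
Constraint values g_i(x) = a_i^T x - b_i:
  g_1((1, -2)) = 1
  g_2((1, -2)) = 0
Stationarity residual: grad f(x) + sum_i lambda_i a_i = (0, 0)
  -> stationarity OK
Primal feasibility (all g_i <= 0): FAILS
Dual feasibility (all lambda_i >= 0): OK
Complementary slackness (lambda_i * g_i(x) = 0 for all i): OK

Verdict: the first failing condition is primal_feasibility -> primal.

primal


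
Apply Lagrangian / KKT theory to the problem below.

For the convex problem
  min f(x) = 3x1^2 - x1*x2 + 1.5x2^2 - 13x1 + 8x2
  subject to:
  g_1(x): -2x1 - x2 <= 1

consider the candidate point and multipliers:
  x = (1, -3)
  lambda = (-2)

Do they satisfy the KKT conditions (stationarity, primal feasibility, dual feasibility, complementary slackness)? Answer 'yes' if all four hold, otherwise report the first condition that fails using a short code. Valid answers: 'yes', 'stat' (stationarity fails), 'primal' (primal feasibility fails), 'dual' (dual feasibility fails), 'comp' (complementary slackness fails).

Gradient of f: grad f(x) = Q x + c = (-4, -2)
Constraint values g_i(x) = a_i^T x - b_i:
  g_1((1, -3)) = 0
Stationarity residual: grad f(x) + sum_i lambda_i a_i = (0, 0)
  -> stationarity OK
Primal feasibility (all g_i <= 0): OK
Dual feasibility (all lambda_i >= 0): FAILS
Complementary slackness (lambda_i * g_i(x) = 0 for all i): OK

Verdict: the first failing condition is dual_feasibility -> dual.

dual


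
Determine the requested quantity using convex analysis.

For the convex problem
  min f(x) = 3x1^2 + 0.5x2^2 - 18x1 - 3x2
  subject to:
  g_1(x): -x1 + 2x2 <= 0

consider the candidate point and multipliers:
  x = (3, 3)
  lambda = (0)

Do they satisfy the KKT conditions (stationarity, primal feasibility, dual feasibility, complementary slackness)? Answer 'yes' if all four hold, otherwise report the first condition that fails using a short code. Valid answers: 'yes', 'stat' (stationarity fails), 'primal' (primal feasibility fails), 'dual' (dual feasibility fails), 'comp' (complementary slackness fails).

Gradient of f: grad f(x) = Q x + c = (0, 0)
Constraint values g_i(x) = a_i^T x - b_i:
  g_1((3, 3)) = 3
Stationarity residual: grad f(x) + sum_i lambda_i a_i = (0, 0)
  -> stationarity OK
Primal feasibility (all g_i <= 0): FAILS
Dual feasibility (all lambda_i >= 0): OK
Complementary slackness (lambda_i * g_i(x) = 0 for all i): OK

Verdict: the first failing condition is primal_feasibility -> primal.

primal


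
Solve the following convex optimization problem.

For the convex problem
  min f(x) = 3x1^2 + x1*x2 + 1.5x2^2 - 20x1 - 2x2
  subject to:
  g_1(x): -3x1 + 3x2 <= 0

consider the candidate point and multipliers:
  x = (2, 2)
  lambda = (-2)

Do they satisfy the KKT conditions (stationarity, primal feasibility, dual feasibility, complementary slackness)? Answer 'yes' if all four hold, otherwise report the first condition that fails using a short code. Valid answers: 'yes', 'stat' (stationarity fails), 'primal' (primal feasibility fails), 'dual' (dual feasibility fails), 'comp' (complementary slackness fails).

Gradient of f: grad f(x) = Q x + c = (-6, 6)
Constraint values g_i(x) = a_i^T x - b_i:
  g_1((2, 2)) = 0
Stationarity residual: grad f(x) + sum_i lambda_i a_i = (0, 0)
  -> stationarity OK
Primal feasibility (all g_i <= 0): OK
Dual feasibility (all lambda_i >= 0): FAILS
Complementary slackness (lambda_i * g_i(x) = 0 for all i): OK

Verdict: the first failing condition is dual_feasibility -> dual.

dual


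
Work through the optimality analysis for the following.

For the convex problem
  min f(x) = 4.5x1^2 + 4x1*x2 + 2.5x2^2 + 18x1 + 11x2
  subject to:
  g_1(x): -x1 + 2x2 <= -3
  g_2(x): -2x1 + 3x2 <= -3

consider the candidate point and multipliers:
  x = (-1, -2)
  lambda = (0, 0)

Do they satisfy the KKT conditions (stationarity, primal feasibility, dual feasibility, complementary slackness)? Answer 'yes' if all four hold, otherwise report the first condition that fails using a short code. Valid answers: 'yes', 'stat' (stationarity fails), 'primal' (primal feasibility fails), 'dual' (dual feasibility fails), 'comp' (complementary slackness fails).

Gradient of f: grad f(x) = Q x + c = (1, -3)
Constraint values g_i(x) = a_i^T x - b_i:
  g_1((-1, -2)) = 0
  g_2((-1, -2)) = -1
Stationarity residual: grad f(x) + sum_i lambda_i a_i = (1, -3)
  -> stationarity FAILS
Primal feasibility (all g_i <= 0): OK
Dual feasibility (all lambda_i >= 0): OK
Complementary slackness (lambda_i * g_i(x) = 0 for all i): OK

Verdict: the first failing condition is stationarity -> stat.

stat


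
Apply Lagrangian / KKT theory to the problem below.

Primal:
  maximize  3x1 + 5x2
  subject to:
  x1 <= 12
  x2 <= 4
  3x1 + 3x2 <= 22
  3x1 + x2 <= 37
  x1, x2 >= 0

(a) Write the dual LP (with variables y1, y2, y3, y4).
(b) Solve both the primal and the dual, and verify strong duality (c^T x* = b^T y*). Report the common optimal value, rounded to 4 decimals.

The standard primal-dual pair for 'max c^T x s.t. A x <= b, x >= 0' is:
  Dual:  min b^T y  s.t.  A^T y >= c,  y >= 0.

So the dual LP is:
  minimize  12y1 + 4y2 + 22y3 + 37y4
  subject to:
    y1 + 3y3 + 3y4 >= 3
    y2 + 3y3 + y4 >= 5
    y1, y2, y3, y4 >= 0

Solving the primal: x* = (3.3333, 4).
  primal value c^T x* = 30.
Solving the dual: y* = (0, 2, 1, 0).
  dual value b^T y* = 30.
Strong duality: c^T x* = b^T y*. Confirmed.

30


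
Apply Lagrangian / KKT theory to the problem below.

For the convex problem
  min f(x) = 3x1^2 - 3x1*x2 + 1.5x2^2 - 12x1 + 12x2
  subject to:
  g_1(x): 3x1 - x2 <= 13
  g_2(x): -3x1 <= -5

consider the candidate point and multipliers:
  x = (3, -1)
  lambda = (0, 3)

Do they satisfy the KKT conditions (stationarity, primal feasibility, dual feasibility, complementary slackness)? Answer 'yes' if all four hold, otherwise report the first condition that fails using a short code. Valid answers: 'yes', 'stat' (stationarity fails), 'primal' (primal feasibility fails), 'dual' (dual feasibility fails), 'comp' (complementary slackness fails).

Gradient of f: grad f(x) = Q x + c = (9, 0)
Constraint values g_i(x) = a_i^T x - b_i:
  g_1((3, -1)) = -3
  g_2((3, -1)) = -4
Stationarity residual: grad f(x) + sum_i lambda_i a_i = (0, 0)
  -> stationarity OK
Primal feasibility (all g_i <= 0): OK
Dual feasibility (all lambda_i >= 0): OK
Complementary slackness (lambda_i * g_i(x) = 0 for all i): FAILS

Verdict: the first failing condition is complementary_slackness -> comp.

comp


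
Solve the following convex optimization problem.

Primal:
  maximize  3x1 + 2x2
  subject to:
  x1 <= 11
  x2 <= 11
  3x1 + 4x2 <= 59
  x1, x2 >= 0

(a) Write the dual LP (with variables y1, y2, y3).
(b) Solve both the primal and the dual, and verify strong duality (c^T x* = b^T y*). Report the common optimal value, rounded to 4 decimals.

The standard primal-dual pair for 'max c^T x s.t. A x <= b, x >= 0' is:
  Dual:  min b^T y  s.t.  A^T y >= c,  y >= 0.

So the dual LP is:
  minimize  11y1 + 11y2 + 59y3
  subject to:
    y1 + 3y3 >= 3
    y2 + 4y3 >= 2
    y1, y2, y3 >= 0

Solving the primal: x* = (11, 6.5).
  primal value c^T x* = 46.
Solving the dual: y* = (1.5, 0, 0.5).
  dual value b^T y* = 46.
Strong duality: c^T x* = b^T y*. Confirmed.

46


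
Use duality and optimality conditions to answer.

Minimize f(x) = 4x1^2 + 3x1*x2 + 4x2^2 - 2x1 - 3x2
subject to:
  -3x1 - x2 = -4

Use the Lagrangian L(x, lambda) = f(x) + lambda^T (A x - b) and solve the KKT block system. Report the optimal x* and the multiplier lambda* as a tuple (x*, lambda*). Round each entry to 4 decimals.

Form the Lagrangian:
  L(x, lambda) = (1/2) x^T Q x + c^T x + lambda^T (A x - b)
Stationarity (grad_x L = 0): Q x + c + A^T lambda = 0.
Primal feasibility: A x = b.

This gives the KKT block system:
  [ Q   A^T ] [ x     ]   [-c ]
  [ A    0  ] [ lambda ] = [ b ]

Solving the linear system:
  x*      = (1.2419, 0.2742)
  lambda* = (2.9194)
  f(x*)   = 4.1855

x* = (1.2419, 0.2742), lambda* = (2.9194)


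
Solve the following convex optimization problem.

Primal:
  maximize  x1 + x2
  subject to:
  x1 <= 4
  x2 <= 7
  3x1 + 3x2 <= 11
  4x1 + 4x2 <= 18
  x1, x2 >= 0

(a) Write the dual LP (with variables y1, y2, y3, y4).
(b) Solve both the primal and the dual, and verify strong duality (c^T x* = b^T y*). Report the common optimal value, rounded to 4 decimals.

The standard primal-dual pair for 'max c^T x s.t. A x <= b, x >= 0' is:
  Dual:  min b^T y  s.t.  A^T y >= c,  y >= 0.

So the dual LP is:
  minimize  4y1 + 7y2 + 11y3 + 18y4
  subject to:
    y1 + 3y3 + 4y4 >= 1
    y2 + 3y3 + 4y4 >= 1
    y1, y2, y3, y4 >= 0

Solving the primal: x* = (3.6667, 0).
  primal value c^T x* = 3.6667.
Solving the dual: y* = (0, 0, 0.3333, 0).
  dual value b^T y* = 3.6667.
Strong duality: c^T x* = b^T y*. Confirmed.

3.6667


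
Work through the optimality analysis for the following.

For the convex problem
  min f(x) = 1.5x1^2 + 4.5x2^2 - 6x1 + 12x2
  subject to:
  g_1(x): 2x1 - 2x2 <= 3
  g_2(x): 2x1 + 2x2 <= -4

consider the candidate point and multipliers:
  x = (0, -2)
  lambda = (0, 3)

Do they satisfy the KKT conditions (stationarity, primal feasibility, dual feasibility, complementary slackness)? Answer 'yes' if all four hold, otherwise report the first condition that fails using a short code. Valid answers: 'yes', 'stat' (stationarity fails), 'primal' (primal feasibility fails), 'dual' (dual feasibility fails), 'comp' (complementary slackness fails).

Gradient of f: grad f(x) = Q x + c = (-6, -6)
Constraint values g_i(x) = a_i^T x - b_i:
  g_1((0, -2)) = 1
  g_2((0, -2)) = 0
Stationarity residual: grad f(x) + sum_i lambda_i a_i = (0, 0)
  -> stationarity OK
Primal feasibility (all g_i <= 0): FAILS
Dual feasibility (all lambda_i >= 0): OK
Complementary slackness (lambda_i * g_i(x) = 0 for all i): OK

Verdict: the first failing condition is primal_feasibility -> primal.

primal


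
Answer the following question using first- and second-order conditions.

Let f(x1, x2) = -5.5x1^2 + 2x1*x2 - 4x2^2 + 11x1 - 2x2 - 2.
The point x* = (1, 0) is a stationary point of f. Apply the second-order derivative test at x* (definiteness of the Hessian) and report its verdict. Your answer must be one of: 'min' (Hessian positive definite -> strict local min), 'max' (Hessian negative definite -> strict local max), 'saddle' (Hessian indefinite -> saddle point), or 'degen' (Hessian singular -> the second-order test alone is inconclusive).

Compute the Hessian H = grad^2 f:
  H = [[-11, 2], [2, -8]]
Verify stationarity: grad f(x*) = H x* + g = (0, 0).
Eigenvalues of H: -12, -7.
Both eigenvalues < 0, so H is negative definite -> x* is a strict local max.

max


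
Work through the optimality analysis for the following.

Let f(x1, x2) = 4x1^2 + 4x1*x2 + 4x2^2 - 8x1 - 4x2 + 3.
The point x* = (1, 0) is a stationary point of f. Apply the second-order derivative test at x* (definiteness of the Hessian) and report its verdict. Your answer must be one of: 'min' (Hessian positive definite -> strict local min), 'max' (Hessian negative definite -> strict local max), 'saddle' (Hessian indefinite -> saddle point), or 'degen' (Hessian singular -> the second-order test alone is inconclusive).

Compute the Hessian H = grad^2 f:
  H = [[8, 4], [4, 8]]
Verify stationarity: grad f(x*) = H x* + g = (0, 0).
Eigenvalues of H: 4, 12.
Both eigenvalues > 0, so H is positive definite -> x* is a strict local min.

min


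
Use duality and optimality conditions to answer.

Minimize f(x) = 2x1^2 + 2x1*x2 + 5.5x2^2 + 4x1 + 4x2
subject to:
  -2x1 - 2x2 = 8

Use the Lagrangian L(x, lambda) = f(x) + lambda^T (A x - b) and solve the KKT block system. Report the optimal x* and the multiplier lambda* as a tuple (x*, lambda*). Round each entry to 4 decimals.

Form the Lagrangian:
  L(x, lambda) = (1/2) x^T Q x + c^T x + lambda^T (A x - b)
Stationarity (grad_x L = 0): Q x + c + A^T lambda = 0.
Primal feasibility: A x = b.

This gives the KKT block system:
  [ Q   A^T ] [ x     ]   [-c ]
  [ A    0  ] [ lambda ] = [ b ]

Solving the linear system:
  x*      = (-3.2727, -0.7273)
  lambda* = (-5.2727)
  f(x*)   = 13.0909

x* = (-3.2727, -0.7273), lambda* = (-5.2727)


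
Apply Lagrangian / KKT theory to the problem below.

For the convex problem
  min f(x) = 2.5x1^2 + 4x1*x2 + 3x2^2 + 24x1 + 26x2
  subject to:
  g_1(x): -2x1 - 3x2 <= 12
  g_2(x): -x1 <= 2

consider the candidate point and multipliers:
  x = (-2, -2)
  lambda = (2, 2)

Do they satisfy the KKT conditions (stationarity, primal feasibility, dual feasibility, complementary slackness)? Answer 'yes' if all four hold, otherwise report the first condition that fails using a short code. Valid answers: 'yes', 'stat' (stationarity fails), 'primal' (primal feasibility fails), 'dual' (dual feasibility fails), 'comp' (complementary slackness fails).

Gradient of f: grad f(x) = Q x + c = (6, 6)
Constraint values g_i(x) = a_i^T x - b_i:
  g_1((-2, -2)) = -2
  g_2((-2, -2)) = 0
Stationarity residual: grad f(x) + sum_i lambda_i a_i = (0, 0)
  -> stationarity OK
Primal feasibility (all g_i <= 0): OK
Dual feasibility (all lambda_i >= 0): OK
Complementary slackness (lambda_i * g_i(x) = 0 for all i): FAILS

Verdict: the first failing condition is complementary_slackness -> comp.

comp


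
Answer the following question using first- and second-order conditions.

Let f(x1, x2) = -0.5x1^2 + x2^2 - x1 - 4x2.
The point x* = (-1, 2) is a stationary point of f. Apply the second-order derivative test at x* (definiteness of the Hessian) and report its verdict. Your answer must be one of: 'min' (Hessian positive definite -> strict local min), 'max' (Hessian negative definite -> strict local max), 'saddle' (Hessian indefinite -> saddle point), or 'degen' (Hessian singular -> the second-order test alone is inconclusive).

Compute the Hessian H = grad^2 f:
  H = [[-1, 0], [0, 2]]
Verify stationarity: grad f(x*) = H x* + g = (0, 0).
Eigenvalues of H: -1, 2.
Eigenvalues have mixed signs, so H is indefinite -> x* is a saddle point.

saddle


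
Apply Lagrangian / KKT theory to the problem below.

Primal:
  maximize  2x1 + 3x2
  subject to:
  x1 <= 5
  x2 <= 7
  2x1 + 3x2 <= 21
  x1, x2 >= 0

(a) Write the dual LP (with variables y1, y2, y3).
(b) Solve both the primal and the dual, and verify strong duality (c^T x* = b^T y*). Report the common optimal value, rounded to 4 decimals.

The standard primal-dual pair for 'max c^T x s.t. A x <= b, x >= 0' is:
  Dual:  min b^T y  s.t.  A^T y >= c,  y >= 0.

So the dual LP is:
  minimize  5y1 + 7y2 + 21y3
  subject to:
    y1 + 2y3 >= 2
    y2 + 3y3 >= 3
    y1, y2, y3 >= 0

Solving the primal: x* = (0, 7).
  primal value c^T x* = 21.
Solving the dual: y* = (0, 0, 1).
  dual value b^T y* = 21.
Strong duality: c^T x* = b^T y*. Confirmed.

21


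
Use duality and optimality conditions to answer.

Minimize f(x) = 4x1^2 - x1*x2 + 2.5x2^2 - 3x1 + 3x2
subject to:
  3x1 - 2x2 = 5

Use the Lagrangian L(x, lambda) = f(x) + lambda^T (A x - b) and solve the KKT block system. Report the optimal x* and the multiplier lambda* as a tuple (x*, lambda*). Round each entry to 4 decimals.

Form the Lagrangian:
  L(x, lambda) = (1/2) x^T Q x + c^T x + lambda^T (A x - b)
Stationarity (grad_x L = 0): Q x + c + A^T lambda = 0.
Primal feasibility: A x = b.

This gives the KKT block system:
  [ Q   A^T ] [ x     ]   [-c ]
  [ A    0  ] [ lambda ] = [ b ]

Solving the linear system:
  x*      = (0.9077, -1.1385)
  lambda* = (-1.8)
  f(x*)   = 1.4308

x* = (0.9077, -1.1385), lambda* = (-1.8)


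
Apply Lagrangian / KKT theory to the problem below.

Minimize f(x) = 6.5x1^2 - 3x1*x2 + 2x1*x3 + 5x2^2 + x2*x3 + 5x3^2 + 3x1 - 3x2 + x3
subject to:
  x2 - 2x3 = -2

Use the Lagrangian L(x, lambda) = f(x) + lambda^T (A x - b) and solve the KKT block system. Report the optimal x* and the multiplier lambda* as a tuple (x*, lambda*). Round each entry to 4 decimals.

Form the Lagrangian:
  L(x, lambda) = (1/2) x^T Q x + c^T x + lambda^T (A x - b)
Stationarity (grad_x L = 0): Q x + c + A^T lambda = 0.
Primal feasibility: A x = b.

This gives the KKT block system:
  [ Q   A^T ] [ x     ]   [-c ]
  [ A    0  ] [ lambda ] = [ b ]

Solving the linear system:
  x*      = (-0.4344, -0.3236, 0.8382)
  lambda* = (4.0948)
  f(x*)   = 4.3477

x* = (-0.4344, -0.3236, 0.8382), lambda* = (4.0948)


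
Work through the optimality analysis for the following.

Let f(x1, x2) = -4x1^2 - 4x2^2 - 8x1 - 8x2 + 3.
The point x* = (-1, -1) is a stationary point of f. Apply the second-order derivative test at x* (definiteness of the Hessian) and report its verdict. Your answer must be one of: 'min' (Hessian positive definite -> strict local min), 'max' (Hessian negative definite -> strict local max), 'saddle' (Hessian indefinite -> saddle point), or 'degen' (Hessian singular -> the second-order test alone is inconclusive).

Compute the Hessian H = grad^2 f:
  H = [[-8, 0], [0, -8]]
Verify stationarity: grad f(x*) = H x* + g = (0, 0).
Eigenvalues of H: -8, -8.
Both eigenvalues < 0, so H is negative definite -> x* is a strict local max.

max


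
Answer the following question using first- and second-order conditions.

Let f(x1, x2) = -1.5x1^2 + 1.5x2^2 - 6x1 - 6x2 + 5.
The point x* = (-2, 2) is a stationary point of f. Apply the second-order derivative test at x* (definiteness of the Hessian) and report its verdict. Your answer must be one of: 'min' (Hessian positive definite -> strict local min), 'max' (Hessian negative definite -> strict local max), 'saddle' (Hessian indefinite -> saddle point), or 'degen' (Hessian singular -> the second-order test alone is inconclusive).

Compute the Hessian H = grad^2 f:
  H = [[-3, 0], [0, 3]]
Verify stationarity: grad f(x*) = H x* + g = (0, 0).
Eigenvalues of H: -3, 3.
Eigenvalues have mixed signs, so H is indefinite -> x* is a saddle point.

saddle


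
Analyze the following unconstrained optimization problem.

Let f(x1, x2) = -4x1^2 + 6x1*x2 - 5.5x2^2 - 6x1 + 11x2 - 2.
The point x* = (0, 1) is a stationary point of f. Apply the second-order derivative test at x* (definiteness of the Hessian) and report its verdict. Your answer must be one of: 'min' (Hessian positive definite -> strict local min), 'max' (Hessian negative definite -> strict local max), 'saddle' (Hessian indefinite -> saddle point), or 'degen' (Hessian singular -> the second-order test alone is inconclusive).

Compute the Hessian H = grad^2 f:
  H = [[-8, 6], [6, -11]]
Verify stationarity: grad f(x*) = H x* + g = (0, 0).
Eigenvalues of H: -15.6847, -3.3153.
Both eigenvalues < 0, so H is negative definite -> x* is a strict local max.

max
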